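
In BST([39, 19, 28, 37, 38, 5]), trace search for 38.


BST root = 39
Search for 38: compare at each node
Path: [39, 19, 28, 37, 38]


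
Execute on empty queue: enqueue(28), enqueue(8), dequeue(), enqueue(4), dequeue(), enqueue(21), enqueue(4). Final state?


enqueue(28) -> [28]
enqueue(8) -> [28, 8]
dequeue() returns 28 -> [8]
enqueue(4) -> [8, 4]
dequeue() returns 8 -> [4]
enqueue(21) -> [4, 21]
enqueue(4) -> [4, 21, 4]
Final queue (front to back): [4, 21, 4]


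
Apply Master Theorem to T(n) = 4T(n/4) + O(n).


a=4, b=4, c=1. log_4(4)=1 = c=1. Case 2: O(n^c log n) = O(n log n)
Complexity: O(n log n)


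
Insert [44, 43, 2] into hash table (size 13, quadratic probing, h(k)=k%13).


Insertions: 44->slot 5; 43->slot 4; 2->slot 2
Table: [None, None, 2, None, 43, 44, None, None, None, None, None, None, None]


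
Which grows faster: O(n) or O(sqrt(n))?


sublinear grows slower than linear
O(sqrt(n)) is asymptotically smaller; O(n) grows faster


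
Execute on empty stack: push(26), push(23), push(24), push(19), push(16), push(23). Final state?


push(26) -> [26]
push(23) -> [26, 23]
push(24) -> [26, 23, 24]
push(19) -> [26, 23, 24, 19]
push(16) -> [26, 23, 24, 19, 16]
push(23) -> [26, 23, 24, 19, 16, 23]
Final stack (bottom to top): [26, 23, 24, 19, 16, 23]


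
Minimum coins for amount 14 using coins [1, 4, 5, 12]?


dp[0]=0; dp[i]=1+min(dp[i-c] for c in coins)
...dp[9]=2, dp[10]=2, dp[11]=3, dp[12]=1, dp[13]=2, dp[14]=3
Minimum coins for 14 = 3


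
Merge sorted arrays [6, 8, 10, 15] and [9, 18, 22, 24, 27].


Compare heads, take smaller each step.
Merged: [6, 8, 9, 10, 15, 18, 22, 24, 27]


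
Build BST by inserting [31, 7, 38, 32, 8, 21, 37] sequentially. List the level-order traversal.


Root = 31; build tree by BST insertion.
Level-Order traversal: [31, 7, 38, 8, 32, 21, 37]


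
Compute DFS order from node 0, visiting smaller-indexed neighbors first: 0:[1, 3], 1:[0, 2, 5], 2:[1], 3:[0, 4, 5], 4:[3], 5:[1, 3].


DFS stack-based: start with [0]
Visit order: [0, 1, 2, 5, 3, 4]


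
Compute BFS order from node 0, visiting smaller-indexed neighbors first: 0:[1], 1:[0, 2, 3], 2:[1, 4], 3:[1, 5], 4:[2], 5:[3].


BFS queue: start with [0]
Visit order: [0, 1, 2, 3, 4, 5]


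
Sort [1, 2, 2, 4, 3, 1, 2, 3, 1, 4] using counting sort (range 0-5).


Count array: [0, 3, 3, 2, 2, 0]
Reconstruct: [1, 1, 1, 2, 2, 2, 3, 3, 4, 4]


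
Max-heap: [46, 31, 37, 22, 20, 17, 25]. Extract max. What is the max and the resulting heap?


Max = 46
Replace root with last, heapify down
Resulting heap: [37, 31, 25, 22, 20, 17]


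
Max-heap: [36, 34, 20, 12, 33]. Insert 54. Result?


Append 54: [36, 34, 20, 12, 33, 54]
Bubble up: swap idx 5(54) with idx 2(20); swap idx 2(54) with idx 0(36)
Result: [54, 34, 36, 12, 33, 20]


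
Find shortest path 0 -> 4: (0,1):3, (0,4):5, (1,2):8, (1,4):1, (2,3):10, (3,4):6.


Dijkstra from 0:
Distances: {0: 0, 1: 3, 2: 11, 3: 10, 4: 4}
Shortest distance to 4 = 4, path = [0, 1, 4]


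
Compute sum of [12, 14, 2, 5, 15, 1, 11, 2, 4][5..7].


Prefix sums: [0, 12, 26, 28, 33, 48, 49, 60, 62, 66]
Sum[5..7] = prefix[8] - prefix[5] = 62 - 48 = 14


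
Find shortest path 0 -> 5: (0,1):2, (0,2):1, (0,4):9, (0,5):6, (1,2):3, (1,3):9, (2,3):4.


Dijkstra from 0:
Distances: {0: 0, 1: 2, 2: 1, 3: 5, 4: 9, 5: 6}
Shortest distance to 5 = 6, path = [0, 5]


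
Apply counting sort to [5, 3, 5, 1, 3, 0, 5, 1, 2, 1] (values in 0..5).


Count array: [1, 3, 1, 2, 0, 3]
Reconstruct: [0, 1, 1, 1, 2, 3, 3, 5, 5, 5]


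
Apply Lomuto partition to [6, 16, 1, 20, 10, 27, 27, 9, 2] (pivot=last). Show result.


Elements <= 2 go left of pivot.
Result: [1, 2, 6, 20, 10, 27, 27, 9, 16], pivot at index 1


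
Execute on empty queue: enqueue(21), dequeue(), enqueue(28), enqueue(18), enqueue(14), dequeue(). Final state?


enqueue(21) -> [21]
dequeue() returns 21 -> []
enqueue(28) -> [28]
enqueue(18) -> [28, 18]
enqueue(14) -> [28, 18, 14]
dequeue() returns 28 -> [18, 14]
Final queue (front to back): [18, 14]


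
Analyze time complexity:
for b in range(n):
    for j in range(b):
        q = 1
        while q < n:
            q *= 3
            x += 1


Per nesting level: O(n) * O(n) [triangular over b] * O(log n) = O(n^2 log n)
Complexity: O(n^2 log n)


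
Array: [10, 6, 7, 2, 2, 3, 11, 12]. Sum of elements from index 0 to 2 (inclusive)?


Prefix sums: [0, 10, 16, 23, 25, 27, 30, 41, 53]
Sum[0..2] = prefix[3] - prefix[0] = 23 - 0 = 23


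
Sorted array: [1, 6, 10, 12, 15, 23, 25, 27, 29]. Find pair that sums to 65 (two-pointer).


Two pointers: lo=0, hi=8
No pair sums to 65


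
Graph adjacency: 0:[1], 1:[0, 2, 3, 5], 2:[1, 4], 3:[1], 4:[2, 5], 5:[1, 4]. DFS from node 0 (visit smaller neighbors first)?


DFS stack-based: start with [0]
Visit order: [0, 1, 2, 4, 5, 3]


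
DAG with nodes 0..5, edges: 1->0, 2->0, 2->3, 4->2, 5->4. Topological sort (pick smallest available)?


Kahn's algorithm, process smallest node first
Order: [1, 5, 4, 2, 0, 3]


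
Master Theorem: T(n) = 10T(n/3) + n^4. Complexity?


a=10, b=3, c=4. log_3(10)=2.096 < c=4. Case 3: O(n^c) = O(n^4)
Complexity: O(n^4)


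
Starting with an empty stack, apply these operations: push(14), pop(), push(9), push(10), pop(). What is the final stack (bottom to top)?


push(14) -> [14]
pop() returns 14 -> []
push(9) -> [9]
push(10) -> [9, 10]
pop() returns 10 -> [9]
Final stack (bottom to top): [9]


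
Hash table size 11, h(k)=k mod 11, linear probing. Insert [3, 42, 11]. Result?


Insertions: 3->slot 3; 42->slot 9; 11->slot 0
Table: [11, None, None, 3, None, None, None, None, None, 42, None]


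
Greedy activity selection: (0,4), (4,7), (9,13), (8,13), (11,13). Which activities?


Greedy: pick earliest-ending, then skip overlaps.
Selected (3 activities): [(0, 4), (4, 7), (9, 13)]


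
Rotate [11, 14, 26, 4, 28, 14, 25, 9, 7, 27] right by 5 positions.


Right rotate by 5: [14, 25, 9, 7, 27, 11, 14, 26, 4, 28]


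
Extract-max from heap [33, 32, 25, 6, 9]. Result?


Max = 33
Replace root with last, heapify down
Resulting heap: [32, 9, 25, 6]


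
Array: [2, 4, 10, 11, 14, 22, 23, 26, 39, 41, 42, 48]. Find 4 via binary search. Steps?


Search for 4:
[0,11] mid=5 arr[5]=22
[0,4] mid=2 arr[2]=10
[0,1] mid=0 arr[0]=2
[1,1] mid=1 arr[1]=4
Total: 4 comparisons


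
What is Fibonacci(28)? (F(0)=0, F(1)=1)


F(n)=F(n-1)+F(n-2)
...F(26)=121393, F(27)=196418, F(28)=317811


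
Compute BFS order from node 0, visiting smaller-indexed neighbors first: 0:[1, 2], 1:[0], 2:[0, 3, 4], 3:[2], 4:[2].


BFS queue: start with [0]
Visit order: [0, 1, 2, 3, 4]


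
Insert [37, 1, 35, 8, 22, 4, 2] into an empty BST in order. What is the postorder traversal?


Root = 37; build tree by BST insertion.
Postorder traversal: [2, 4, 22, 8, 35, 1, 37]


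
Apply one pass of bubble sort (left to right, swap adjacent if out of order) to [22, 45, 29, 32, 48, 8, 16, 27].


After one pass: [22, 29, 32, 45, 8, 16, 27, 48]


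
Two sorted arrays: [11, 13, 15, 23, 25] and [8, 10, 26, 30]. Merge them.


Compare heads, take smaller each step.
Merged: [8, 10, 11, 13, 15, 23, 25, 26, 30]


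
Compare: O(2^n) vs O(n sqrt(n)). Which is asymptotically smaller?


n^1.5 grows slower than exponential
O(n sqrt(n)) is asymptotically smaller; O(2^n) grows faster


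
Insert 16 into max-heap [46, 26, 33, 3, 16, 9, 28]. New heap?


Append 16: [46, 26, 33, 3, 16, 9, 28, 16]
Bubble up: swap idx 7(16) with idx 3(3)
Result: [46, 26, 33, 16, 16, 9, 28, 3]


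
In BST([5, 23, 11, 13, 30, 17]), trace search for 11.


BST root = 5
Search for 11: compare at each node
Path: [5, 23, 11]


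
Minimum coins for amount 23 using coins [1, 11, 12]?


dp[0]=0; dp[i]=1+min(dp[i-c] for c in coins)
...dp[18]=7, dp[19]=8, dp[20]=9, dp[21]=10, dp[22]=2, dp[23]=2
Minimum coins for 23 = 2


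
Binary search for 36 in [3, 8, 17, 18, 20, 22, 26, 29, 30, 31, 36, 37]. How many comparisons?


Search for 36:
[0,11] mid=5 arr[5]=22
[6,11] mid=8 arr[8]=30
[9,11] mid=10 arr[10]=36
Total: 3 comparisons


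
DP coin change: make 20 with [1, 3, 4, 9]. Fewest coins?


dp[0]=0; dp[i]=1+min(dp[i-c] for c in coins)
...dp[15]=3, dp[16]=3, dp[17]=3, dp[18]=2, dp[19]=3, dp[20]=4
Minimum coins for 20 = 4


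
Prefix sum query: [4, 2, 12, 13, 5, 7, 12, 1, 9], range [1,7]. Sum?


Prefix sums: [0, 4, 6, 18, 31, 36, 43, 55, 56, 65]
Sum[1..7] = prefix[8] - prefix[1] = 56 - 4 = 52


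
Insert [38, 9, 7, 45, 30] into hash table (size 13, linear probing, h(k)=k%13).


Insertions: 38->slot 12; 9->slot 9; 7->slot 7; 45->slot 6; 30->slot 4
Table: [None, None, None, None, 30, None, 45, 7, None, 9, None, None, 38]


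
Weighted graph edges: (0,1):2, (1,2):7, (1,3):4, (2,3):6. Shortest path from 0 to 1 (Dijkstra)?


Dijkstra from 0:
Distances: {0: 0, 1: 2, 2: 9, 3: 6}
Shortest distance to 1 = 2, path = [0, 1]


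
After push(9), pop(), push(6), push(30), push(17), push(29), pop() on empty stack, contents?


push(9) -> [9]
pop() returns 9 -> []
push(6) -> [6]
push(30) -> [6, 30]
push(17) -> [6, 30, 17]
push(29) -> [6, 30, 17, 29]
pop() returns 29 -> [6, 30, 17]
Final stack (bottom to top): [6, 30, 17]


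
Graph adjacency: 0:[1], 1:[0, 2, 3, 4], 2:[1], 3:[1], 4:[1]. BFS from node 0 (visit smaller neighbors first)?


BFS queue: start with [0]
Visit order: [0, 1, 2, 3, 4]


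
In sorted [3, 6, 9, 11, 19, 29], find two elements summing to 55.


Two pointers: lo=0, hi=5
No pair sums to 55


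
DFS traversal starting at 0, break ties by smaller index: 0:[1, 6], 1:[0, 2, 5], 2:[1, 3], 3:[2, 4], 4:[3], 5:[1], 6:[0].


DFS stack-based: start with [0]
Visit order: [0, 1, 2, 3, 4, 5, 6]


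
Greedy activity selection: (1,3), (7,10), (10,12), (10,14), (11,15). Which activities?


Greedy: pick earliest-ending, then skip overlaps.
Selected (3 activities): [(1, 3), (7, 10), (10, 12)]


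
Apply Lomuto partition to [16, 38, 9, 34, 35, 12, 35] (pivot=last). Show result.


Elements <= 35 go left of pivot.
Result: [16, 9, 34, 35, 12, 35, 38], pivot at index 5


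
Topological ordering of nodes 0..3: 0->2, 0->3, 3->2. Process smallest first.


Kahn's algorithm, process smallest node first
Order: [0, 1, 3, 2]


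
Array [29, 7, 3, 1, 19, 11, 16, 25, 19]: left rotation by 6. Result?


Left rotate by 6: [16, 25, 19, 29, 7, 3, 1, 19, 11]


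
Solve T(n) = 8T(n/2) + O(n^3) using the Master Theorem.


a=8, b=2, c=3. log_2(8)=3 = c=3. Case 2: O(n^c log n) = O(n^3 log n)
Complexity: O(n^3 log n)


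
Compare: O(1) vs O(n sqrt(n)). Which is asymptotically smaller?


constant grows slower than n^1.5
O(1) is asymptotically smaller; O(n sqrt(n)) grows faster


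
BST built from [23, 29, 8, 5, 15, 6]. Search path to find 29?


BST root = 23
Search for 29: compare at each node
Path: [23, 29]


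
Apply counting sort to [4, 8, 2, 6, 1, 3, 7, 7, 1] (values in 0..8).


Count array: [0, 2, 1, 1, 1, 0, 1, 2, 1]
Reconstruct: [1, 1, 2, 3, 4, 6, 7, 7, 8]


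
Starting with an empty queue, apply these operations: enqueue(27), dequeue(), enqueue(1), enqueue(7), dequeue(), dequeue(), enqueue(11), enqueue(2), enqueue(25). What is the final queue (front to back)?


enqueue(27) -> [27]
dequeue() returns 27 -> []
enqueue(1) -> [1]
enqueue(7) -> [1, 7]
dequeue() returns 1 -> [7]
dequeue() returns 7 -> []
enqueue(11) -> [11]
enqueue(2) -> [11, 2]
enqueue(25) -> [11, 2, 25]
Final queue (front to back): [11, 2, 25]


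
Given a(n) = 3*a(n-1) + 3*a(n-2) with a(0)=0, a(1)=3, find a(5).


Build bottom-up:
...a(3)=36, a(4)=135, a(5)=3*135+3*36=513


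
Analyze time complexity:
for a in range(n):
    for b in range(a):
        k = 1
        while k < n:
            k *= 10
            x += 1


Per nesting level: O(n) * O(n) [triangular over a] * O(log n) = O(n^2 log n)
Complexity: O(n^2 log n)


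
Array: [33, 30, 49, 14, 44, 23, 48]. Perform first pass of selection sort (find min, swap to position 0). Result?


After one pass: [14, 30, 49, 33, 44, 23, 48]


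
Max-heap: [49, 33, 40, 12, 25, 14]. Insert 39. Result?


Append 39: [49, 33, 40, 12, 25, 14, 39]
Bubble up: no swaps needed
Result: [49, 33, 40, 12, 25, 14, 39]


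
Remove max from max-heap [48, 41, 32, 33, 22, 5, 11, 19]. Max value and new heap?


Max = 48
Replace root with last, heapify down
Resulting heap: [41, 33, 32, 19, 22, 5, 11]


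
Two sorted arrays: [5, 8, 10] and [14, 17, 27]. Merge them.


Compare heads, take smaller each step.
Merged: [5, 8, 10, 14, 17, 27]


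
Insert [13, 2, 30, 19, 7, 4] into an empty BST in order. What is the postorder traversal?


Root = 13; build tree by BST insertion.
Postorder traversal: [4, 7, 2, 19, 30, 13]


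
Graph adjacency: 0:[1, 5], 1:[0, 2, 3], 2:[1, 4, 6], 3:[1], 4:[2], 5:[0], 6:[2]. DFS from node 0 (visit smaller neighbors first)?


DFS stack-based: start with [0]
Visit order: [0, 1, 2, 4, 6, 3, 5]


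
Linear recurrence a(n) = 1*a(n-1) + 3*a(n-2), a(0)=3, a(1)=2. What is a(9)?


Build bottom-up:
...a(7)=554, a(8)=1307, a(9)=1*1307+3*554=2969


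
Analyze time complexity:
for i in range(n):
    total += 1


Per nesting level: O(n) = O(n)
Complexity: O(n)


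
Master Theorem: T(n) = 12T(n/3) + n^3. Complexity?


a=12, b=3, c=3. log_3(12)=2.262 < c=3. Case 3: O(n^c) = O(n^3)
Complexity: O(n^3)


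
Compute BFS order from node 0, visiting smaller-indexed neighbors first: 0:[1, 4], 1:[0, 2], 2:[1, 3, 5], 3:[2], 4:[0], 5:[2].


BFS queue: start with [0]
Visit order: [0, 1, 4, 2, 3, 5]


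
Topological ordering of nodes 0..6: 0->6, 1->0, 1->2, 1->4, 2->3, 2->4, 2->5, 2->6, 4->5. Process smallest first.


Kahn's algorithm, process smallest node first
Order: [1, 0, 2, 3, 4, 5, 6]


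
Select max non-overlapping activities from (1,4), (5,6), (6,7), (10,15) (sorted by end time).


Greedy: pick earliest-ending, then skip overlaps.
Selected (4 activities): [(1, 4), (5, 6), (6, 7), (10, 15)]


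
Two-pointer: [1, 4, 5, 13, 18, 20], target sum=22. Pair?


Two pointers: lo=0, hi=5
Found pair: (4, 18) summing to 22


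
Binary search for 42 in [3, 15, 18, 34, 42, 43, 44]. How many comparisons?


Search for 42:
[0,6] mid=3 arr[3]=34
[4,6] mid=5 arr[5]=43
[4,4] mid=4 arr[4]=42
Total: 3 comparisons


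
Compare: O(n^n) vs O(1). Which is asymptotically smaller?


constant grows slower than n^n
O(1) is asymptotically smaller; O(n^n) grows faster


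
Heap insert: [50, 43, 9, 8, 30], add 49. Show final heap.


Append 49: [50, 43, 9, 8, 30, 49]
Bubble up: swap idx 5(49) with idx 2(9)
Result: [50, 43, 49, 8, 30, 9]


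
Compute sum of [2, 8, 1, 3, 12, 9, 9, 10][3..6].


Prefix sums: [0, 2, 10, 11, 14, 26, 35, 44, 54]
Sum[3..6] = prefix[7] - prefix[3] = 44 - 11 = 33


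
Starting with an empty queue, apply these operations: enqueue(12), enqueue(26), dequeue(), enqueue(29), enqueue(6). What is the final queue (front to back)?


enqueue(12) -> [12]
enqueue(26) -> [12, 26]
dequeue() returns 12 -> [26]
enqueue(29) -> [26, 29]
enqueue(6) -> [26, 29, 6]
Final queue (front to back): [26, 29, 6]


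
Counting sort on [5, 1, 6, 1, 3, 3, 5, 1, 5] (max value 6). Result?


Count array: [0, 3, 0, 2, 0, 3, 1]
Reconstruct: [1, 1, 1, 3, 3, 5, 5, 5, 6]


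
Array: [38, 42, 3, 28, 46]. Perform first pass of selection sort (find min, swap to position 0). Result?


After one pass: [3, 42, 38, 28, 46]


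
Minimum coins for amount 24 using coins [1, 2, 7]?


dp[0]=0; dp[i]=1+min(dp[i-c] for c in coins)
...dp[19]=5, dp[20]=5, dp[21]=3, dp[22]=4, dp[23]=4, dp[24]=5
Minimum coins for 24 = 5


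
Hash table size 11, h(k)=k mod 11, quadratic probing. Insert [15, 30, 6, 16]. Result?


Insertions: 15->slot 4; 30->slot 8; 6->slot 6; 16->slot 5
Table: [None, None, None, None, 15, 16, 6, None, 30, None, None]


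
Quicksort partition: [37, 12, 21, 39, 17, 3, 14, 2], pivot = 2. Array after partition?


Elements <= 2 go left of pivot.
Result: [2, 12, 21, 39, 17, 3, 14, 37], pivot at index 0


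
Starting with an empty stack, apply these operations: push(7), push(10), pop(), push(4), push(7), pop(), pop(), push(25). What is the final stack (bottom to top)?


push(7) -> [7]
push(10) -> [7, 10]
pop() returns 10 -> [7]
push(4) -> [7, 4]
push(7) -> [7, 4, 7]
pop() returns 7 -> [7, 4]
pop() returns 4 -> [7]
push(25) -> [7, 25]
Final stack (bottom to top): [7, 25]


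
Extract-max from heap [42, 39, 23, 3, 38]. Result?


Max = 42
Replace root with last, heapify down
Resulting heap: [39, 38, 23, 3]


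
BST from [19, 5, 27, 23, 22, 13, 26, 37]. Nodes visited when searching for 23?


BST root = 19
Search for 23: compare at each node
Path: [19, 27, 23]


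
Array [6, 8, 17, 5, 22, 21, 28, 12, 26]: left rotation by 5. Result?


Left rotate by 5: [21, 28, 12, 26, 6, 8, 17, 5, 22]


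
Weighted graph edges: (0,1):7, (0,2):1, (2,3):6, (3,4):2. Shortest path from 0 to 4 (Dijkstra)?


Dijkstra from 0:
Distances: {0: 0, 1: 7, 2: 1, 3: 7, 4: 9}
Shortest distance to 4 = 9, path = [0, 2, 3, 4]


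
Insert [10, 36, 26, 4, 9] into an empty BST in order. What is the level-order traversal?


Root = 10; build tree by BST insertion.
Level-Order traversal: [10, 4, 36, 9, 26]


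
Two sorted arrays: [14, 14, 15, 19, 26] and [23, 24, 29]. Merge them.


Compare heads, take smaller each step.
Merged: [14, 14, 15, 19, 23, 24, 26, 29]


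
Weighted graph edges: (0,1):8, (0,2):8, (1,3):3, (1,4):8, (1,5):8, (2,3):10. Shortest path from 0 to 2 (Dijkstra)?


Dijkstra from 0:
Distances: {0: 0, 1: 8, 2: 8, 3: 11, 4: 16, 5: 16}
Shortest distance to 2 = 8, path = [0, 2]


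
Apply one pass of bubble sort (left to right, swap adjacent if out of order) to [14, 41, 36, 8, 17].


After one pass: [14, 36, 8, 17, 41]


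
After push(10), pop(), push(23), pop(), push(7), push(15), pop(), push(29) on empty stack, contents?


push(10) -> [10]
pop() returns 10 -> []
push(23) -> [23]
pop() returns 23 -> []
push(7) -> [7]
push(15) -> [7, 15]
pop() returns 15 -> [7]
push(29) -> [7, 29]
Final stack (bottom to top): [7, 29]


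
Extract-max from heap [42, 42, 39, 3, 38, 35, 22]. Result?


Max = 42
Replace root with last, heapify down
Resulting heap: [42, 38, 39, 3, 22, 35]


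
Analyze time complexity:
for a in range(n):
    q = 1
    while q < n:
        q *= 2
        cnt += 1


Per nesting level: O(n) * O(log n) = O(n log n)
Complexity: O(n log n)


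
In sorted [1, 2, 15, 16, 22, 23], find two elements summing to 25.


Two pointers: lo=0, hi=5
Found pair: (2, 23) summing to 25


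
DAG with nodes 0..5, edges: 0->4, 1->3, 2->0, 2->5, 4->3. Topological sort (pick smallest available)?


Kahn's algorithm, process smallest node first
Order: [1, 2, 0, 4, 3, 5]


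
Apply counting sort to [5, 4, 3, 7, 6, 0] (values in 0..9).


Count array: [1, 0, 0, 1, 1, 1, 1, 1, 0, 0]
Reconstruct: [0, 3, 4, 5, 6, 7]


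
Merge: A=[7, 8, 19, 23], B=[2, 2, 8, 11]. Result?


Compare heads, take smaller each step.
Merged: [2, 2, 7, 8, 8, 11, 19, 23]


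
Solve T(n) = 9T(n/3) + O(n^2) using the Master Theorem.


a=9, b=3, c=2. log_3(9)=2 = c=2. Case 2: O(n^c log n) = O(n^2 log n)
Complexity: O(n^2 log n)


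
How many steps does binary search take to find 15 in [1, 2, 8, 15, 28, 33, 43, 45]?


Search for 15:
[0,7] mid=3 arr[3]=15
Total: 1 comparisons


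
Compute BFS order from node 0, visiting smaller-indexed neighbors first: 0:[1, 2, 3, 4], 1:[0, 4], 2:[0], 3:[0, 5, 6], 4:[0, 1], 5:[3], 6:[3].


BFS queue: start with [0]
Visit order: [0, 1, 2, 3, 4, 5, 6]


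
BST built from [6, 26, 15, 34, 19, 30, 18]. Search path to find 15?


BST root = 6
Search for 15: compare at each node
Path: [6, 26, 15]


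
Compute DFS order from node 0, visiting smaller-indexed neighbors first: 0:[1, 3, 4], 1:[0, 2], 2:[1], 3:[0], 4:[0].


DFS stack-based: start with [0]
Visit order: [0, 1, 2, 3, 4]


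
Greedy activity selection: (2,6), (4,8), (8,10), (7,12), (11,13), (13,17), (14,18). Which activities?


Greedy: pick earliest-ending, then skip overlaps.
Selected (4 activities): [(2, 6), (8, 10), (11, 13), (13, 17)]


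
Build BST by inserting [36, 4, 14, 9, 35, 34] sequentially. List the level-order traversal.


Root = 36; build tree by BST insertion.
Level-Order traversal: [36, 4, 14, 9, 35, 34]


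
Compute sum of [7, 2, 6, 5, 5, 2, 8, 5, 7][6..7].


Prefix sums: [0, 7, 9, 15, 20, 25, 27, 35, 40, 47]
Sum[6..7] = prefix[8] - prefix[6] = 40 - 27 = 13


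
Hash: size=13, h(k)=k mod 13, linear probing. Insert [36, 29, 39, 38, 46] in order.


Insertions: 36->slot 10; 29->slot 3; 39->slot 0; 38->slot 12; 46->slot 7
Table: [39, None, None, 29, None, None, None, 46, None, None, 36, None, 38]


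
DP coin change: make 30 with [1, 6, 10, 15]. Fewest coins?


dp[0]=0; dp[i]=1+min(dp[i-c] for c in coins)
...dp[25]=2, dp[26]=3, dp[27]=3, dp[28]=4, dp[29]=5, dp[30]=2
Minimum coins for 30 = 2


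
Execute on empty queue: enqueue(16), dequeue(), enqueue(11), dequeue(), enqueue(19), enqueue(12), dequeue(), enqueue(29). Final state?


enqueue(16) -> [16]
dequeue() returns 16 -> []
enqueue(11) -> [11]
dequeue() returns 11 -> []
enqueue(19) -> [19]
enqueue(12) -> [19, 12]
dequeue() returns 19 -> [12]
enqueue(29) -> [12, 29]
Final queue (front to back): [12, 29]


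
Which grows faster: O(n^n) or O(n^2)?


quadratic grows slower than n^n
O(n^2) is asymptotically smaller; O(n^n) grows faster


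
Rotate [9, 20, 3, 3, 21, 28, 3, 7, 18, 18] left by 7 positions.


Left rotate by 7: [7, 18, 18, 9, 20, 3, 3, 21, 28, 3]


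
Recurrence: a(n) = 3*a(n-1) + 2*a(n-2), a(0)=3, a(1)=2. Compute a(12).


Build bottom-up:
...a(10)=293472, a(11)=1045216, a(12)=3*1045216+2*293472=3722592


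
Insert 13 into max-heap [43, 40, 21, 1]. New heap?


Append 13: [43, 40, 21, 1, 13]
Bubble up: no swaps needed
Result: [43, 40, 21, 1, 13]


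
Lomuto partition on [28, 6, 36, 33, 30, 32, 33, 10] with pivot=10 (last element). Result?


Elements <= 10 go left of pivot.
Result: [6, 10, 36, 33, 30, 32, 33, 28], pivot at index 1


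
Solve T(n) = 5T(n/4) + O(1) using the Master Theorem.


a=5, b=4, c=0. log_4(5)=1.161 > c=0. Case 1: O(n^log_b(a)) = O(n^1.161)
Complexity: O(n^1.161)


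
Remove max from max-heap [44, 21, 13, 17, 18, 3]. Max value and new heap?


Max = 44
Replace root with last, heapify down
Resulting heap: [21, 18, 13, 17, 3]


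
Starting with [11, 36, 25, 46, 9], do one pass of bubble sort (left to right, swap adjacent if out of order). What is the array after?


After one pass: [11, 25, 36, 9, 46]


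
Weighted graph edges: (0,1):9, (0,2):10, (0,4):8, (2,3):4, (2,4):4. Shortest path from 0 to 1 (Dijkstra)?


Dijkstra from 0:
Distances: {0: 0, 1: 9, 2: 10, 3: 14, 4: 8}
Shortest distance to 1 = 9, path = [0, 1]


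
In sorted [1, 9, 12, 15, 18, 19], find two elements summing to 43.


Two pointers: lo=0, hi=5
No pair sums to 43


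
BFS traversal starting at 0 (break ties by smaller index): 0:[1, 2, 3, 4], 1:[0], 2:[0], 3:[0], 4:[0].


BFS queue: start with [0]
Visit order: [0, 1, 2, 3, 4]


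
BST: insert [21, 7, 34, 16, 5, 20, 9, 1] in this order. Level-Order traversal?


Root = 21; build tree by BST insertion.
Level-Order traversal: [21, 7, 34, 5, 16, 1, 9, 20]


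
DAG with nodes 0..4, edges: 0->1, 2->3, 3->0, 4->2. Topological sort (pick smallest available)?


Kahn's algorithm, process smallest node first
Order: [4, 2, 3, 0, 1]


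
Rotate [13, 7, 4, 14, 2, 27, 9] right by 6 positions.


Right rotate by 6: [7, 4, 14, 2, 27, 9, 13]


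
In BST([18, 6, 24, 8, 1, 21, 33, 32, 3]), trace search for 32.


BST root = 18
Search for 32: compare at each node
Path: [18, 24, 33, 32]


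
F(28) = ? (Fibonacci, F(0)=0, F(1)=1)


F(n)=F(n-1)+F(n-2)
...F(26)=121393, F(27)=196418, F(28)=317811


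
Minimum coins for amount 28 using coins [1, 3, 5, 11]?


dp[0]=0; dp[i]=1+min(dp[i-c] for c in coins)
...dp[23]=3, dp[24]=4, dp[25]=3, dp[26]=4, dp[27]=3, dp[28]=4
Minimum coins for 28 = 4


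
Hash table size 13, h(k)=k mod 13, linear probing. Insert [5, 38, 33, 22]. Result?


Insertions: 5->slot 5; 38->slot 12; 33->slot 7; 22->slot 9
Table: [None, None, None, None, None, 5, None, 33, None, 22, None, None, 38]


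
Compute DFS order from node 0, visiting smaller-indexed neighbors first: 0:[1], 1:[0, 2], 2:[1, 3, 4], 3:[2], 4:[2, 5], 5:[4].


DFS stack-based: start with [0]
Visit order: [0, 1, 2, 3, 4, 5]


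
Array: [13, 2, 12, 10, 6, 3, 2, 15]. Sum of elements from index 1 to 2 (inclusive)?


Prefix sums: [0, 13, 15, 27, 37, 43, 46, 48, 63]
Sum[1..2] = prefix[3] - prefix[1] = 27 - 13 = 14


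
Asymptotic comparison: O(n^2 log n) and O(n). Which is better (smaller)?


linear grows slower than n^2 log n
O(n) is asymptotically smaller; O(n^2 log n) grows faster


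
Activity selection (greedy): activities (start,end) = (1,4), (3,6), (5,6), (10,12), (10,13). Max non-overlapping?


Greedy: pick earliest-ending, then skip overlaps.
Selected (3 activities): [(1, 4), (5, 6), (10, 12)]


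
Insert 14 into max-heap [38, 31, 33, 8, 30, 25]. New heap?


Append 14: [38, 31, 33, 8, 30, 25, 14]
Bubble up: no swaps needed
Result: [38, 31, 33, 8, 30, 25, 14]


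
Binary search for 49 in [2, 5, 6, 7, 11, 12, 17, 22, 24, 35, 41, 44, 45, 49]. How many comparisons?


Search for 49:
[0,13] mid=6 arr[6]=17
[7,13] mid=10 arr[10]=41
[11,13] mid=12 arr[12]=45
[13,13] mid=13 arr[13]=49
Total: 4 comparisons


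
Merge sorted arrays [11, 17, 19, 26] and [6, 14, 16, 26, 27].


Compare heads, take smaller each step.
Merged: [6, 11, 14, 16, 17, 19, 26, 26, 27]


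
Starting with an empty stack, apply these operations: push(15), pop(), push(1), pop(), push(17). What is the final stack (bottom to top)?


push(15) -> [15]
pop() returns 15 -> []
push(1) -> [1]
pop() returns 1 -> []
push(17) -> [17]
Final stack (bottom to top): [17]


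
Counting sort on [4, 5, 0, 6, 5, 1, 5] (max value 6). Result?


Count array: [1, 1, 0, 0, 1, 3, 1]
Reconstruct: [0, 1, 4, 5, 5, 5, 6]


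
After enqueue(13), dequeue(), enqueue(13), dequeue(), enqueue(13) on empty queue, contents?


enqueue(13) -> [13]
dequeue() returns 13 -> []
enqueue(13) -> [13]
dequeue() returns 13 -> []
enqueue(13) -> [13]
Final queue (front to back): [13]


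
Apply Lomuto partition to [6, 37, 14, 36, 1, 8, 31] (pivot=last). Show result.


Elements <= 31 go left of pivot.
Result: [6, 14, 1, 8, 31, 36, 37], pivot at index 4


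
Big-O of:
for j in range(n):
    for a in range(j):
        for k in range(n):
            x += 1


Per nesting level: O(n) * O(n) [triangular over j] * O(n) = O(n^3)
Complexity: O(n^3)


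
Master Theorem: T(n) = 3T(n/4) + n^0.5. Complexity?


a=3, b=4, c=0.5. log_4(3)=0.792 > c=0.5. Case 1: O(n^log_b(a)) = O(n^0.792)
Complexity: O(n^0.792)


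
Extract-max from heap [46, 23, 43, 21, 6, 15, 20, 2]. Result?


Max = 46
Replace root with last, heapify down
Resulting heap: [43, 23, 20, 21, 6, 15, 2]


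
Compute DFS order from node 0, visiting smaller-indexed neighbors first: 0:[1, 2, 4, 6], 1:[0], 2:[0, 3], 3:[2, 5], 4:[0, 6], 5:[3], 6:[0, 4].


DFS stack-based: start with [0]
Visit order: [0, 1, 2, 3, 5, 4, 6]


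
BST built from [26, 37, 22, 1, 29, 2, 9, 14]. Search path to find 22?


BST root = 26
Search for 22: compare at each node
Path: [26, 22]


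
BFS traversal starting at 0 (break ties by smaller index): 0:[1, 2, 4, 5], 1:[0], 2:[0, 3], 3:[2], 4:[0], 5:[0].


BFS queue: start with [0]
Visit order: [0, 1, 2, 4, 5, 3]


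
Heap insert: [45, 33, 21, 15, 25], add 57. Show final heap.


Append 57: [45, 33, 21, 15, 25, 57]
Bubble up: swap idx 5(57) with idx 2(21); swap idx 2(57) with idx 0(45)
Result: [57, 33, 45, 15, 25, 21]


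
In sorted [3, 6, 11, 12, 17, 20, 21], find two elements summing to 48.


Two pointers: lo=0, hi=6
No pair sums to 48


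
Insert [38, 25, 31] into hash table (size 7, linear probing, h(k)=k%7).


Insertions: 38->slot 3; 25->slot 4; 31->slot 5
Table: [None, None, None, 38, 25, 31, None]


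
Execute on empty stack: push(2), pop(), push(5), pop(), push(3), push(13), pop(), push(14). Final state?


push(2) -> [2]
pop() returns 2 -> []
push(5) -> [5]
pop() returns 5 -> []
push(3) -> [3]
push(13) -> [3, 13]
pop() returns 13 -> [3]
push(14) -> [3, 14]
Final stack (bottom to top): [3, 14]


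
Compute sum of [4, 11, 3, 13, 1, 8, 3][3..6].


Prefix sums: [0, 4, 15, 18, 31, 32, 40, 43]
Sum[3..6] = prefix[7] - prefix[3] = 43 - 18 = 25


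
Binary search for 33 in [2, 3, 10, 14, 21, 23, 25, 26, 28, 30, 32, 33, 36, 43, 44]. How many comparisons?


Search for 33:
[0,14] mid=7 arr[7]=26
[8,14] mid=11 arr[11]=33
Total: 2 comparisons


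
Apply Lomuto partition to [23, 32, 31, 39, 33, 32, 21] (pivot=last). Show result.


Elements <= 21 go left of pivot.
Result: [21, 32, 31, 39, 33, 32, 23], pivot at index 0


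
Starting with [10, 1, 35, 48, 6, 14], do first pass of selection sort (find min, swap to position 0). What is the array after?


After one pass: [1, 10, 35, 48, 6, 14]


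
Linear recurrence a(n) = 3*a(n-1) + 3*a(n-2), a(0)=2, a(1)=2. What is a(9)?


Build bottom-up:
...a(7)=8802, a(8)=33372, a(9)=3*33372+3*8802=126522


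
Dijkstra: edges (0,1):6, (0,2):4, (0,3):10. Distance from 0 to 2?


Dijkstra from 0:
Distances: {0: 0, 1: 6, 2: 4, 3: 10}
Shortest distance to 2 = 4, path = [0, 2]


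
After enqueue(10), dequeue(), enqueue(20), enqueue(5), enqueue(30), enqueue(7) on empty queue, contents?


enqueue(10) -> [10]
dequeue() returns 10 -> []
enqueue(20) -> [20]
enqueue(5) -> [20, 5]
enqueue(30) -> [20, 5, 30]
enqueue(7) -> [20, 5, 30, 7]
Final queue (front to back): [20, 5, 30, 7]


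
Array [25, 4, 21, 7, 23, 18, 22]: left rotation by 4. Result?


Left rotate by 4: [23, 18, 22, 25, 4, 21, 7]


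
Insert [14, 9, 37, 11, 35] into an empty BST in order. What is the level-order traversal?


Root = 14; build tree by BST insertion.
Level-Order traversal: [14, 9, 37, 11, 35]


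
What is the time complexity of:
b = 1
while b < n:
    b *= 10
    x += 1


Per nesting level: O(log n) = O(log n)
Complexity: O(log n)


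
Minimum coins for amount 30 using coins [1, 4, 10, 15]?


dp[0]=0; dp[i]=1+min(dp[i-c] for c in coins)
...dp[25]=2, dp[26]=3, dp[27]=4, dp[28]=4, dp[29]=3, dp[30]=2
Minimum coins for 30 = 2


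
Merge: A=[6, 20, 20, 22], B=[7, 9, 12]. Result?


Compare heads, take smaller each step.
Merged: [6, 7, 9, 12, 20, 20, 22]


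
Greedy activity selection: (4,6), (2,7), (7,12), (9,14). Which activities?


Greedy: pick earliest-ending, then skip overlaps.
Selected (2 activities): [(4, 6), (7, 12)]


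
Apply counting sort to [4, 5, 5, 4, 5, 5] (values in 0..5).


Count array: [0, 0, 0, 0, 2, 4]
Reconstruct: [4, 4, 5, 5, 5, 5]


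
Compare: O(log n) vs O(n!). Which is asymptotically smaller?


logarithmic grows slower than factorial
O(log n) is asymptotically smaller; O(n!) grows faster


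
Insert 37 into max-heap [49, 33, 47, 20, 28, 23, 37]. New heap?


Append 37: [49, 33, 47, 20, 28, 23, 37, 37]
Bubble up: swap idx 7(37) with idx 3(20); swap idx 3(37) with idx 1(33)
Result: [49, 37, 47, 33, 28, 23, 37, 20]


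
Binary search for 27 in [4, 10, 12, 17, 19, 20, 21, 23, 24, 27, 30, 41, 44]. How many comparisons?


Search for 27:
[0,12] mid=6 arr[6]=21
[7,12] mid=9 arr[9]=27
Total: 2 comparisons


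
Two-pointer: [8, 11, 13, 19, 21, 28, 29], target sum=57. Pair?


Two pointers: lo=0, hi=6
Found pair: (28, 29) summing to 57


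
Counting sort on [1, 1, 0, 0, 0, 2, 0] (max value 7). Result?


Count array: [4, 2, 1, 0, 0, 0, 0, 0]
Reconstruct: [0, 0, 0, 0, 1, 1, 2]


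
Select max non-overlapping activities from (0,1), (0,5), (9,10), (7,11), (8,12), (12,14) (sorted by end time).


Greedy: pick earliest-ending, then skip overlaps.
Selected (3 activities): [(0, 1), (9, 10), (12, 14)]


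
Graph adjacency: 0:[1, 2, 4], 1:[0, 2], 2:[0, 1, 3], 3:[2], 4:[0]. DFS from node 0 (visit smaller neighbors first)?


DFS stack-based: start with [0]
Visit order: [0, 1, 2, 3, 4]


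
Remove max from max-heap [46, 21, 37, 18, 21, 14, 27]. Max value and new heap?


Max = 46
Replace root with last, heapify down
Resulting heap: [37, 21, 27, 18, 21, 14]


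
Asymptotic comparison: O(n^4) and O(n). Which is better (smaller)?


linear grows slower than quartic
O(n) is asymptotically smaller; O(n^4) grows faster


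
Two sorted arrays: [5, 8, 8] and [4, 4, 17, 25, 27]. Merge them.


Compare heads, take smaller each step.
Merged: [4, 4, 5, 8, 8, 17, 25, 27]


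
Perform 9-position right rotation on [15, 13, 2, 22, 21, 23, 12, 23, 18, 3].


Right rotate by 9: [13, 2, 22, 21, 23, 12, 23, 18, 3, 15]


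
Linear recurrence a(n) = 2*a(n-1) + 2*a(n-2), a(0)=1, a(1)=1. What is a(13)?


Build bottom-up:
...a(11)=31648, a(12)=86464, a(13)=2*86464+2*31648=236224


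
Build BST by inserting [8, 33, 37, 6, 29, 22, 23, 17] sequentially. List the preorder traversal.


Root = 8; build tree by BST insertion.
Preorder traversal: [8, 6, 33, 29, 22, 17, 23, 37]


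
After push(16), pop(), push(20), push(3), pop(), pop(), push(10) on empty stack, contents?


push(16) -> [16]
pop() returns 16 -> []
push(20) -> [20]
push(3) -> [20, 3]
pop() returns 3 -> [20]
pop() returns 20 -> []
push(10) -> [10]
Final stack (bottom to top): [10]


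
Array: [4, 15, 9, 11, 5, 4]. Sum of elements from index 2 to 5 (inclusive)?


Prefix sums: [0, 4, 19, 28, 39, 44, 48]
Sum[2..5] = prefix[6] - prefix[2] = 48 - 19 = 29


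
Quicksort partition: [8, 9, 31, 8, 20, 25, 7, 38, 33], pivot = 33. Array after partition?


Elements <= 33 go left of pivot.
Result: [8, 9, 31, 8, 20, 25, 7, 33, 38], pivot at index 7


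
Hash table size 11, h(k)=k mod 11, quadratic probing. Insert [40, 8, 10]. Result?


Insertions: 40->slot 7; 8->slot 8; 10->slot 10
Table: [None, None, None, None, None, None, None, 40, 8, None, 10]


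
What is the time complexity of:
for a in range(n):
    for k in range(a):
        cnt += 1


Per nesting level: O(n) * O(n) [triangular over a] = O(n^2)
Complexity: O(n^2)


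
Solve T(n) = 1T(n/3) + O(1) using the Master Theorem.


a=1, b=3, c=0. log_3(1)=0 = c=0. Case 2: O(n^c log n) = O(log n)
Complexity: O(log n)


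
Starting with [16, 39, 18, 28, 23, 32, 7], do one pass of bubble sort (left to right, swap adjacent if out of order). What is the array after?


After one pass: [16, 18, 28, 23, 32, 7, 39]


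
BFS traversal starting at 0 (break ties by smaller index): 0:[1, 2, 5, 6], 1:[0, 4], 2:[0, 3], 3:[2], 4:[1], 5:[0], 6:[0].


BFS queue: start with [0]
Visit order: [0, 1, 2, 5, 6, 4, 3]


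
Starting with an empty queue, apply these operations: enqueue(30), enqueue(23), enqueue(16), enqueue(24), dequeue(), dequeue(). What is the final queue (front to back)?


enqueue(30) -> [30]
enqueue(23) -> [30, 23]
enqueue(16) -> [30, 23, 16]
enqueue(24) -> [30, 23, 16, 24]
dequeue() returns 30 -> [23, 16, 24]
dequeue() returns 23 -> [16, 24]
Final queue (front to back): [16, 24]


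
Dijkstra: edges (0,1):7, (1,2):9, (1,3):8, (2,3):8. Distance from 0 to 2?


Dijkstra from 0:
Distances: {0: 0, 1: 7, 2: 16, 3: 15}
Shortest distance to 2 = 16, path = [0, 1, 2]


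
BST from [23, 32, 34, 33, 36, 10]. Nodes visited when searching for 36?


BST root = 23
Search for 36: compare at each node
Path: [23, 32, 34, 36]


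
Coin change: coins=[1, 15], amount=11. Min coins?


dp[0]=0; dp[i]=1+min(dp[i-c] for c in coins)
...dp[6]=6, dp[7]=7, dp[8]=8, dp[9]=9, dp[10]=10, dp[11]=11
Minimum coins for 11 = 11


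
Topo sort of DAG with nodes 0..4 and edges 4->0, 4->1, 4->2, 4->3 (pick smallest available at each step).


Kahn's algorithm, process smallest node first
Order: [4, 0, 1, 2, 3]


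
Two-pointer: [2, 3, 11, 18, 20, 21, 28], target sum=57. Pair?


Two pointers: lo=0, hi=6
No pair sums to 57


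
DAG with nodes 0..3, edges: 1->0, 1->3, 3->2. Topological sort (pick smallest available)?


Kahn's algorithm, process smallest node first
Order: [1, 0, 3, 2]


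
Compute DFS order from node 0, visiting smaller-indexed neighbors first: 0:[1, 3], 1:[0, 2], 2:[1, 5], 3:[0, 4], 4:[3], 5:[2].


DFS stack-based: start with [0]
Visit order: [0, 1, 2, 5, 3, 4]


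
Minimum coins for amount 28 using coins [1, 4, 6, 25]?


dp[0]=0; dp[i]=1+min(dp[i-c] for c in coins)
...dp[23]=5, dp[24]=4, dp[25]=1, dp[26]=2, dp[27]=3, dp[28]=4
Minimum coins for 28 = 4


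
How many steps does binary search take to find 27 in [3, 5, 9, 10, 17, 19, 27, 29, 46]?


Search for 27:
[0,8] mid=4 arr[4]=17
[5,8] mid=6 arr[6]=27
Total: 2 comparisons


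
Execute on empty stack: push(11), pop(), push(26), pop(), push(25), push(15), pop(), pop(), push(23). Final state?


push(11) -> [11]
pop() returns 11 -> []
push(26) -> [26]
pop() returns 26 -> []
push(25) -> [25]
push(15) -> [25, 15]
pop() returns 15 -> [25]
pop() returns 25 -> []
push(23) -> [23]
Final stack (bottom to top): [23]


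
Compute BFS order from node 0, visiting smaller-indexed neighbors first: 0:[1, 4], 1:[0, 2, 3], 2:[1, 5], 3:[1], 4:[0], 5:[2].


BFS queue: start with [0]
Visit order: [0, 1, 4, 2, 3, 5]


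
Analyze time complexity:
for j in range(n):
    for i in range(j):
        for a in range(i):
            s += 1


Per nesting level: O(n) * O(n) [triangular over j] * O(n) [triangular over i] = O(n^3)
Complexity: O(n^3)


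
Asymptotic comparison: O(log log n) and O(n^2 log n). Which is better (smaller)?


double-logarithmic grows slower than n^2 log n
O(log log n) is asymptotically smaller; O(n^2 log n) grows faster


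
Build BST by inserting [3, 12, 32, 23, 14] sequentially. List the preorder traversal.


Root = 3; build tree by BST insertion.
Preorder traversal: [3, 12, 32, 23, 14]


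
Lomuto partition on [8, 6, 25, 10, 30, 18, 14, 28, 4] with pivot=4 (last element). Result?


Elements <= 4 go left of pivot.
Result: [4, 6, 25, 10, 30, 18, 14, 28, 8], pivot at index 0


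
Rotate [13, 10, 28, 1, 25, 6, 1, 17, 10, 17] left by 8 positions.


Left rotate by 8: [10, 17, 13, 10, 28, 1, 25, 6, 1, 17]


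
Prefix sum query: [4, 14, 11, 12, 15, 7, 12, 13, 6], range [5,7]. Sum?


Prefix sums: [0, 4, 18, 29, 41, 56, 63, 75, 88, 94]
Sum[5..7] = prefix[8] - prefix[5] = 88 - 56 = 32


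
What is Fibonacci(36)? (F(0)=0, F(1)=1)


F(n)=F(n-1)+F(n-2)
...F(34)=5702887, F(35)=9227465, F(36)=14930352


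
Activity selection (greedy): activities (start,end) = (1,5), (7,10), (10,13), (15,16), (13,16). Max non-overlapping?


Greedy: pick earliest-ending, then skip overlaps.
Selected (4 activities): [(1, 5), (7, 10), (10, 13), (15, 16)]


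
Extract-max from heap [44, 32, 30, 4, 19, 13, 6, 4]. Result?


Max = 44
Replace root with last, heapify down
Resulting heap: [32, 19, 30, 4, 4, 13, 6]


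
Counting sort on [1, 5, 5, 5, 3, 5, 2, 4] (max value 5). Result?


Count array: [0, 1, 1, 1, 1, 4]
Reconstruct: [1, 2, 3, 4, 5, 5, 5, 5]


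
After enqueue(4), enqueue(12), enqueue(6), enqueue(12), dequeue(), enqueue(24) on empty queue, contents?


enqueue(4) -> [4]
enqueue(12) -> [4, 12]
enqueue(6) -> [4, 12, 6]
enqueue(12) -> [4, 12, 6, 12]
dequeue() returns 4 -> [12, 6, 12]
enqueue(24) -> [12, 6, 12, 24]
Final queue (front to back): [12, 6, 12, 24]
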